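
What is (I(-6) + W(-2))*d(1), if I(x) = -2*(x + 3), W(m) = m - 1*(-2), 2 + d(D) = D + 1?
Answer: 0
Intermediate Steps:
d(D) = -1 + D (d(D) = -2 + (D + 1) = -2 + (1 + D) = -1 + D)
W(m) = 2 + m (W(m) = m + 2 = 2 + m)
I(x) = -6 - 2*x (I(x) = -2*(3 + x) = -6 - 2*x)
(I(-6) + W(-2))*d(1) = ((-6 - 2*(-6)) + (2 - 2))*(-1 + 1) = ((-6 + 12) + 0)*0 = (6 + 0)*0 = 6*0 = 0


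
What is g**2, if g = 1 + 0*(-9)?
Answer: 1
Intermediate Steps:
g = 1 (g = 1 + 0 = 1)
g**2 = 1**2 = 1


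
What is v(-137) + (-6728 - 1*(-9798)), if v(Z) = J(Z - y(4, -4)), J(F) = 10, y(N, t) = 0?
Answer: 3080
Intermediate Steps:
v(Z) = 10
v(-137) + (-6728 - 1*(-9798)) = 10 + (-6728 - 1*(-9798)) = 10 + (-6728 + 9798) = 10 + 3070 = 3080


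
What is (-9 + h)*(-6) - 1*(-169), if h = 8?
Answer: 175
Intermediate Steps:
(-9 + h)*(-6) - 1*(-169) = (-9 + 8)*(-6) - 1*(-169) = -1*(-6) + 169 = 6 + 169 = 175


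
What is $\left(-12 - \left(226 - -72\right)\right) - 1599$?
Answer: $-1909$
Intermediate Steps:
$\left(-12 - \left(226 - -72\right)\right) - 1599 = \left(-12 - \left(226 + 72\right)\right) - 1599 = \left(-12 - 298\right) - 1599 = -310 - 1599 = -1909$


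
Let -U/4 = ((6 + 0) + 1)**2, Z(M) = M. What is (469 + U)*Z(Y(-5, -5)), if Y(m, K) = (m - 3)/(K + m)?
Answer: 1092/5 ≈ 218.40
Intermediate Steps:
Y(m, K) = (-3 + m)/(K + m)
U = -196 (U = -4*((6 + 0) + 1)**2 = -4*(6 + 1)**2 = -4*7**2 = -4*49 = -196)
(469 + U)*Z(Y(-5, -5)) = (469 - 196)*((-3 - 5)/(-5 - 5)) = 273*(-8/(-10)) = 273*(-1/10*(-8)) = 273*(4/5) = 1092/5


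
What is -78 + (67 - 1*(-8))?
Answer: -3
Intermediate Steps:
-78 + (67 - 1*(-8)) = -78 + (67 + 8) = -78 + 75 = -3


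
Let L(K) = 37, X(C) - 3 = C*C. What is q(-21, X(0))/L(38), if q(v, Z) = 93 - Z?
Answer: 90/37 ≈ 2.4324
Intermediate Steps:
X(C) = 3 + C² (X(C) = 3 + C*C = 3 + C²)
q(-21, X(0))/L(38) = (93 - (3 + 0²))/37 = (93 - (3 + 0))*(1/37) = (93 - 1*3)*(1/37) = (93 - 3)*(1/37) = 90*(1/37) = 90/37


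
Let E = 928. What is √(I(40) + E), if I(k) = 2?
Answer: √930 ≈ 30.496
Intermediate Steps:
√(I(40) + E) = √(2 + 928) = √930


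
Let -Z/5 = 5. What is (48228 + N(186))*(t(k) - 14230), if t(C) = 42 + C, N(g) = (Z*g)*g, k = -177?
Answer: 11731493280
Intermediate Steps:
Z = -25 (Z = -5*5 = -25)
N(g) = -25*g² (N(g) = (-25*g)*g = -25*g²)
(48228 + N(186))*(t(k) - 14230) = (48228 - 25*186²)*((42 - 177) - 14230) = (48228 - 25*34596)*(-135 - 14230) = (48228 - 864900)*(-14365) = -816672*(-14365) = 11731493280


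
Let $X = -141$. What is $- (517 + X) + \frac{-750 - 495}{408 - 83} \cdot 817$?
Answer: $- \frac{227873}{65} \approx -3505.7$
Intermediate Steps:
$- (517 + X) + \frac{-750 - 495}{408 - 83} \cdot 817 = - (517 - 141) + \frac{-750 - 495}{408 - 83} \cdot 817 = \left(-1\right) 376 + - \frac{1245}{325} \cdot 817 = -376 + \left(-1245\right) \frac{1}{325} \cdot 817 = -376 - \frac{203433}{65} = - \frac{227873}{65}$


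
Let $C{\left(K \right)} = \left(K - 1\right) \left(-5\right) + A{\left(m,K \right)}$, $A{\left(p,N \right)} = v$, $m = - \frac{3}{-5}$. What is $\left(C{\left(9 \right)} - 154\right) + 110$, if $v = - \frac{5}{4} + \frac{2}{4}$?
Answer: $- \frac{339}{4} \approx -84.75$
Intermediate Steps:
$v = - \frac{3}{4}$ ($v = \left(-5\right) \frac{1}{4} + 2 \cdot \frac{1}{4} = - \frac{5}{4} + \frac{1}{2} = - \frac{3}{4} \approx -0.75$)
$m = \frac{3}{5}$ ($m = \left(-3\right) \left(- \frac{1}{5}\right) = \frac{3}{5} \approx 0.6$)
$A{\left(p,N \right)} = - \frac{3}{4}$
$C{\left(K \right)} = \frac{17}{4} - 5 K$ ($C{\left(K \right)} = \left(K - 1\right) \left(-5\right) - \frac{3}{4} = \left(-1 + K\right) \left(-5\right) - \frac{3}{4} = \left(5 - 5 K\right) - \frac{3}{4} = \frac{17}{4} - 5 K$)
$\left(C{\left(9 \right)} - 154\right) + 110 = \left(\left(\frac{17}{4} - 45\right) - 154\right) + 110 = \left(- \frac{163}{4} - 154\right) + 110 = - \frac{779}{4} + 110 = - \frac{339}{4}$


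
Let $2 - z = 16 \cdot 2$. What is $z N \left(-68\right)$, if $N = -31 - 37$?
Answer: $-138720$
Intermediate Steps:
$z = -30$ ($z = 2 - 16 \cdot 2 = 2 - 32 = -30$)
$N = -68$ ($N = -31 - 37 = -68$)
$z N \left(-68\right) = \left(-30\right) \left(-68\right) \left(-68\right) = 2040 \left(-68\right) = -138720$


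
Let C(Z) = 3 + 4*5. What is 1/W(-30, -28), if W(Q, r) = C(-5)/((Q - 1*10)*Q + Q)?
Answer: 1170/23 ≈ 50.870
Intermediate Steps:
C(Z) = 23 (C(Z) = 3 + 20 = 23)
W(Q, r) = 23/(Q + Q*(-10 + Q)) (W(Q, r) = 23/((Q - 1*10)*Q + Q) = 23/((Q - 10)*Q + Q) = 23/((-10 + Q)*Q + Q) = 23/(Q*(-10 + Q) + Q) = 23/(Q + Q*(-10 + Q)))
1/W(-30, -28) = 1/(23/(-30*(-9 - 30))) = 1/(23*(-1/30)/(-39)) = 1/(23*(-1/30)*(-1/39)) = 1/(23/1170) = 1170/23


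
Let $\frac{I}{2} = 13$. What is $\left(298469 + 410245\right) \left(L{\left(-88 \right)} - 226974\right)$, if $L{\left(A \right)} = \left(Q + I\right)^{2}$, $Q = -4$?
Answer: $-160516633860$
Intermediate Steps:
$I = 26$ ($I = 2 \cdot 13 = 26$)
$L{\left(A \right)} = 484$ ($L{\left(A \right)} = \left(-4 + 26\right)^{2} = 22^{2} = 484$)
$\left(298469 + 410245\right) \left(L{\left(-88 \right)} - 226974\right) = \left(298469 + 410245\right) \left(484 - 226974\right) = 708714 \left(-226490\right) = -160516633860$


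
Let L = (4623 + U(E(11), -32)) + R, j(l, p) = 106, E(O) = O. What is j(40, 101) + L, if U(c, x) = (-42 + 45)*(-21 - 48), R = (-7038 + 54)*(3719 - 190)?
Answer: -24642014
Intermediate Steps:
R = -24646536 (R = -6984*3529 = -24646536)
U(c, x) = -207 (U(c, x) = 3*(-69) = -207)
L = -24642120 (L = (4623 - 207) - 24646536 = 4416 - 24646536 = -24642120)
j(40, 101) + L = 106 - 24642120 = -24642014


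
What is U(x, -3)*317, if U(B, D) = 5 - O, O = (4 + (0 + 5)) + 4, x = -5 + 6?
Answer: -2536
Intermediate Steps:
x = 1
O = 13 (O = (4 + 5) + 4 = 9 + 4 = 13)
U(B, D) = -8 (U(B, D) = 5 - 1*13 = 5 - 13 = -8)
U(x, -3)*317 = -8*317 = -2536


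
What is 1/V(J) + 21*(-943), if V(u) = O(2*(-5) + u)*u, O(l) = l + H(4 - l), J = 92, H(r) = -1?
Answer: -147571955/7452 ≈ -19803.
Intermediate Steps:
O(l) = -1 + l (O(l) = l - 1 = -1 + l)
V(u) = u*(-11 + u) (V(u) = (-1 + (2*(-5) + u))*u = (-1 + (-10 + u))*u = (-11 + u)*u = u*(-11 + u))
1/V(J) + 21*(-943) = 1/(92*(-11 + 92)) + 21*(-943) = 1/(92*81) - 19803 = 1/7452 - 19803 = -147571955/7452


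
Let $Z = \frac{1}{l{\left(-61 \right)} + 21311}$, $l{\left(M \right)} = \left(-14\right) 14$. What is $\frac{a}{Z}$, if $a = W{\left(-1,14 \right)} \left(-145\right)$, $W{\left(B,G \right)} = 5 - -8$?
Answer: $-39801775$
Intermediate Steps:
$l{\left(M \right)} = -196$
$W{\left(B,G \right)} = 13$ ($W{\left(B,G \right)} = 5 + 8 = 13$)
$Z = \frac{1}{21115}$ ($Z = \frac{1}{-196 + 21311} = \frac{1}{21115} \approx 4.736 \cdot 10^{-5}$)
$a = -1885$ ($a = 13 \left(-145\right) = -1885$)
$\frac{a}{Z} = - 1885 \frac{1}{\frac{1}{21115}} = \left(-1885\right) 21115 = -39801775$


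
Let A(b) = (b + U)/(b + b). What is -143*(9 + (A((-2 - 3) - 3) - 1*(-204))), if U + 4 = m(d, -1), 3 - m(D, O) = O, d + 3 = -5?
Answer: -61061/2 ≈ -30531.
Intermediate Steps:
d = -8 (d = -3 - 5 = -8)
m(D, O) = 3 - O
U = 0 (U = -4 + (3 - 1*(-1)) = -4 + (3 + 1) = -4 + 4 = 0)
A(b) = 1/2 (A(b) = (b + 0)/(b + b) = b/((2*b)) = b*(1/(2*b)) = 1/2)
-143*(9 + (A((-2 - 3) - 3) - 1*(-204))) = -143*(9 + (1/2 - 1*(-204))) = -143*(9 + (1/2 + 204)) = -143*(9 + 409/2) = -143*427/2 = -61061/2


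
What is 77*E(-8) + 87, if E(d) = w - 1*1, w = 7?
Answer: 549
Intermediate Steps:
E(d) = 6 (E(d) = 7 - 1*1 = 7 - 1 = 6)
77*E(-8) + 87 = 77*6 + 87 = 462 + 87 = 549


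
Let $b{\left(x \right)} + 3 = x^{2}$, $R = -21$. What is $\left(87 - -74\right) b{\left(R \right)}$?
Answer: $70518$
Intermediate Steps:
$b{\left(x \right)} = -3 + x^{2}$
$\left(87 - -74\right) b{\left(R \right)} = \left(87 - -74\right) \left(-3 + \left(-21\right)^{2}\right) = \left(87 + 74\right) \left(-3 + 441\right) = 161 \cdot 438 = 70518$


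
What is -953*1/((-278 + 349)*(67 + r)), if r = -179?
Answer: 953/7952 ≈ 0.11984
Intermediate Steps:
-953*1/((-278 + 349)*(67 + r)) = -953*1/((-278 + 349)*(67 - 179)) = -953/(71*(-112)) = -953/(-7952) = -953*(-1/7952) = 953/7952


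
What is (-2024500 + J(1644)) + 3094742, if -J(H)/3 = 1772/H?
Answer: 146622711/137 ≈ 1.0702e+6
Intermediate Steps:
J(H) = -5316/H
(-2024500 + J(1644)) + 3094742 = (-2024500 - 5316/1644) + 3094742 = (-2024500 - 5316*1/1644) + 3094742 = (-2024500 - 443/137) + 3094742 = -277356943/137 + 3094742 = 146622711/137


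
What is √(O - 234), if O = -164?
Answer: I*√398 ≈ 19.95*I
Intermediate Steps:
√(O - 234) = √(-164 - 234) = √(-398) = I*√398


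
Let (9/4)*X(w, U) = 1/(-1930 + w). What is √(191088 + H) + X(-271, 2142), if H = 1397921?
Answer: -4/19809 + √1589009 ≈ 1260.6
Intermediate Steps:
X(w, U) = 4/(9*(-1930 + w))
√(191088 + H) + X(-271, 2142) = √(191088 + 1397921) + 4/(9*(-1930 - 271)) = √1589009 + (4/9)/(-2201) = √1589009 + (4/9)*(-1/2201) = √1589009 - 4/19809 = -4/19809 + √1589009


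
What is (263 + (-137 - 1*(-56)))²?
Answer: 33124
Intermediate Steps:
(263 + (-137 - 1*(-56)))² = (263 + (-137 + 56))² = (263 - 81)² = 182² = 33124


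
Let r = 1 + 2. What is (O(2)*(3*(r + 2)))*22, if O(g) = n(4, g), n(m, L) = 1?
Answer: 330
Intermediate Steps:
O(g) = 1
r = 3
(O(2)*(3*(r + 2)))*22 = (1*(3*(3 + 2)))*22 = (1*(3*5))*22 = (1*15)*22 = 15*22 = 330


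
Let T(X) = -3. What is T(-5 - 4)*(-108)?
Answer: 324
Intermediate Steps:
T(-5 - 4)*(-108) = -3*(-108) = 324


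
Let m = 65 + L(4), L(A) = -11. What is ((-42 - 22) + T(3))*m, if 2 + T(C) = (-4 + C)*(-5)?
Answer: -3294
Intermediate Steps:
T(C) = 18 - 5*C (T(C) = -2 + (-4 + C)*(-5) = -2 + (20 - 5*C) = 18 - 5*C)
m = 54 (m = 65 - 11 = 54)
((-42 - 22) + T(3))*m = ((-42 - 22) + (18 - 5*3))*54 = (-64 + (18 - 15))*54 = (-64 + 3)*54 = -61*54 = -3294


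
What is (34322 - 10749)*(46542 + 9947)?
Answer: 1331615197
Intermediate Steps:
(34322 - 10749)*(46542 + 9947) = 23573*56489 = 1331615197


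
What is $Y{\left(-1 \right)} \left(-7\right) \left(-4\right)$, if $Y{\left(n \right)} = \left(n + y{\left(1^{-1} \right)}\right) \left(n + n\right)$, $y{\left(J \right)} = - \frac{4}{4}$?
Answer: $112$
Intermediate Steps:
$y{\left(J \right)} = -1$ ($y{\left(J \right)} = \left(-4\right) \frac{1}{4} = -1$)
$Y{\left(n \right)} = 2 n \left(-1 + n\right)$ ($Y{\left(n \right)} = \left(n - 1\right) \left(n + n\right) = \left(-1 + n\right) 2 n = 2 n \left(-1 + n\right)$)
$Y{\left(-1 \right)} \left(-7\right) \left(-4\right) = 2 \left(-1\right) \left(-1 - 1\right) \left(-7\right) \left(-4\right) = 2 \left(-1\right) \left(-2\right) \left(-7\right) \left(-4\right) = 4 \left(-7\right) \left(-4\right) = \left(-28\right) \left(-4\right) = 112$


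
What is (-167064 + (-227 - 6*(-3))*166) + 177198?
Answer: -24560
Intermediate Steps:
(-167064 + (-227 - 6*(-3))*166) + 177198 = (-167064 + (-227 + 18)*166) + 177198 = (-167064 - 209*166) + 177198 = (-167064 - 34694) + 177198 = -201758 + 177198 = -24560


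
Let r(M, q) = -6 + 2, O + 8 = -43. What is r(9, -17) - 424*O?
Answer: 21620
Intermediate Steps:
O = -51 (O = -8 - 43 = -51)
r(M, q) = -4
r(9, -17) - 424*O = -4 - 424*(-51) = -4 + 21624 = 21620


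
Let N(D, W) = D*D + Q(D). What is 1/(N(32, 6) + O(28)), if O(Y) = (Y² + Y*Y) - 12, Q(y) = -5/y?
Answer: 32/82555 ≈ 0.00038762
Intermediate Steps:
N(D, W) = D² - 5/D (N(D, W) = D*D - 5/D = D² - 5/D)
O(Y) = -12 + 2*Y² (O(Y) = (Y² + Y²) - 12 = 2*Y² - 12 = -12 + 2*Y²)
1/(N(32, 6) + O(28)) = 1/((-5 + 32³)/32 + (-12 + 2*28²)) = 1/((-5 + 32768)/32 + (-12 + 2*784)) = 1/((1/32)*32763 + (-12 + 1568)) = 1/(32763/32 + 1556) = 1/(82555/32) = 32/82555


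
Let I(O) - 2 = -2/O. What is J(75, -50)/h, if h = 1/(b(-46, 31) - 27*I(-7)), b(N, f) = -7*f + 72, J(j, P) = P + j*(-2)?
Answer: 289400/7 ≈ 41343.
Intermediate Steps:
J(j, P) = P - 2*j
I(O) = 2 - 2/O
b(N, f) = 72 - 7*f
h = -7/1447 (h = 1/((72 - 7*31) - 27*(2 - 2/(-7))) = 1/((72 - 217) - 27*(2 - 2*(-⅐))) = 1/(-145 - 27*(2 + 2/7)) = 1/(-145 - 27*16/7) = 1/(-145 - 432/7) = 1/(-1447/7) = -7/1447 ≈ -0.0048376)
J(75, -50)/h = (-50 - 2*75)/(-7/1447) = (-50 - 150)*(-1447/7) = -200*(-1447/7) = 289400/7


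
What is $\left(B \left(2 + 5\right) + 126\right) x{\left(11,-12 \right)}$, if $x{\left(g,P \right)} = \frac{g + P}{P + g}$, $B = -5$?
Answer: $91$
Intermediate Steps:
$x{\left(g,P \right)} = 1$ ($x{\left(g,P \right)} = \frac{P + g}{P + g} = 1$)
$\left(B \left(2 + 5\right) + 126\right) x{\left(11,-12 \right)} = \left(- 5 \left(2 + 5\right) + 126\right) 1 = \left(\left(-5\right) 7 + 126\right) 1 = \left(-35 + 126\right) 1 = 91 \cdot 1 = 91$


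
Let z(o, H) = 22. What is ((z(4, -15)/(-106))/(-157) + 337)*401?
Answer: 1124479388/8321 ≈ 1.3514e+5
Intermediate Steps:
((z(4, -15)/(-106))/(-157) + 337)*401 = ((22/(-106))/(-157) + 337)*401 = ((22*(-1/106))*(-1/157) + 337)*401 = (-11/53*(-1/157) + 337)*401 = (11/8321 + 337)*401 = (2804188/8321)*401 = 1124479388/8321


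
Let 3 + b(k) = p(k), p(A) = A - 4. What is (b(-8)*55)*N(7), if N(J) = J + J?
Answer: -11550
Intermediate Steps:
p(A) = -4 + A
b(k) = -7 + k (b(k) = -3 + (-4 + k) = -7 + k)
N(J) = 2*J
(b(-8)*55)*N(7) = ((-7 - 8)*55)*(2*7) = -15*55*14 = -825*14 = -11550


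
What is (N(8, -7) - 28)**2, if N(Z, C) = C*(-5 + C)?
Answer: 3136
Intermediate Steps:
(N(8, -7) - 28)**2 = (-7*(-5 - 7) - 28)**2 = (-7*(-12) - 28)**2 = (84 - 28)**2 = 56**2 = 3136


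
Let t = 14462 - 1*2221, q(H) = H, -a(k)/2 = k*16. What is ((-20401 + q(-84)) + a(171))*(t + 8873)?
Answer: -548056098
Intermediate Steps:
a(k) = -32*k (a(k) = -2*k*16 = -32*k)
t = 12241 (t = 14462 - 2221 = 12241)
((-20401 + q(-84)) + a(171))*(t + 8873) = ((-20401 - 84) - 32*171)*(12241 + 8873) = (-20485 - 5472)*21114 = -25957*21114 = -548056098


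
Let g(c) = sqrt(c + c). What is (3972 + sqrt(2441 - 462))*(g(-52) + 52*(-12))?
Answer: -2*(312 - I*sqrt(26))*(3972 + sqrt(1979)) ≈ -2.5063e+6 + 40960.0*I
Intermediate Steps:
g(c) = sqrt(2)*sqrt(c) (g(c) = sqrt(2*c) = sqrt(2)*sqrt(c))
(3972 + sqrt(2441 - 462))*(g(-52) + 52*(-12)) = (3972 + sqrt(2441 - 462))*(sqrt(2)*sqrt(-52) + 52*(-12)) = (3972 + sqrt(1979))*(sqrt(2)*(2*I*sqrt(13)) - 624) = (3972 + sqrt(1979))*(2*I*sqrt(26) - 624) = (3972 + sqrt(1979))*(-624 + 2*I*sqrt(26)) = (-624 + 2*I*sqrt(26))*(3972 + sqrt(1979))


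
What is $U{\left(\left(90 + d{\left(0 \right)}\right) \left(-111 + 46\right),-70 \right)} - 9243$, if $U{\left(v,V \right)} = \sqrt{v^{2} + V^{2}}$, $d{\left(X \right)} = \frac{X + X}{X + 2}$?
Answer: $-9243 + 10 \sqrt{342274} \approx -3392.6$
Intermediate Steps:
$d{\left(X \right)} = \frac{2 X}{2 + X}$
$U{\left(v,V \right)} = \sqrt{V^{2} + v^{2}}$
$U{\left(\left(90 + d{\left(0 \right)}\right) \left(-111 + 46\right),-70 \right)} - 9243 = \sqrt{\left(-70\right)^{2} + \left(\left(90 + 2 \cdot 0 \frac{1}{2 + 0}\right) \left(-111 + 46\right)\right)^{2}} - 9243 = \sqrt{4900 + \left(\left(90 + 2 \cdot 0 \cdot \frac{1}{2}\right) \left(-65\right)\right)^{2}} - 9243 = \sqrt{4900 + \left(\left(90 + 0\right) \left(-65\right)\right)^{2}} - 9243 = \sqrt{4900 + \left(90 \left(-65\right)\right)^{2}} - 9243 = \sqrt{4900 + \left(-5850\right)^{2}} - 9243 = \sqrt{4900 + 34222500} - 9243 = \sqrt{34227400} - 9243 = 10 \sqrt{342274} - 9243 = -9243 + 10 \sqrt{342274}$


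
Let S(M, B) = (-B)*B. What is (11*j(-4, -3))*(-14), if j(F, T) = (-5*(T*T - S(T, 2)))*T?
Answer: -30030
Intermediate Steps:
S(M, B) = -B²
j(F, T) = T*(-20 - 5*T²) (j(F, T) = (-5*(T*T - (-1)*2²))*T = (-5*(T² - (-1)*4))*T = (-5*(T² - 1*(-4)))*T = (-5*(T² + 4))*T = (-5*(4 + T²))*T = (-20 - 5*T²)*T = T*(-20 - 5*T²))
(11*j(-4, -3))*(-14) = (11*(-5*(-3)*(4 + (-3)²)))*(-14) = (11*(-5*(-3)*(4 + 9)))*(-14) = (11*(-5*(-3)*13))*(-14) = (11*195)*(-14) = 2145*(-14) = -30030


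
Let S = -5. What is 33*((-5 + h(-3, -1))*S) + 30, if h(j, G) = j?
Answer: 1350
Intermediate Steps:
33*((-5 + h(-3, -1))*S) + 30 = 33*((-5 - 3)*(-5)) + 30 = 33*(-8*(-5)) + 30 = 33*40 + 30 = 1320 + 30 = 1350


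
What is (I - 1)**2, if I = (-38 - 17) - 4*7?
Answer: 7056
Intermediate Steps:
I = -83 (I = -55 - 28 = -83)
(I - 1)**2 = (-83 - 1)**2 = (-84)**2 = 7056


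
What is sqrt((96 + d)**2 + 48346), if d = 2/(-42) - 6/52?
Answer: sqrt(17150831065)/546 ≈ 239.86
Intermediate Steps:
d = -89/546 (d = 2*(-1/42) - 6*1/52 = -1/21 - 3/26 = -89/546 ≈ -0.16300)
sqrt((96 + d)**2 + 48346) = sqrt((96 - 89/546)**2 + 48346) = sqrt((52327/546)**2 + 48346) = sqrt(2738114929/298116 + 48346) = sqrt(17150831065/298116) = sqrt(17150831065)/546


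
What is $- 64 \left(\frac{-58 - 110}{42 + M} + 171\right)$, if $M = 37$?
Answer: $- \frac{853824}{79} \approx -10808.0$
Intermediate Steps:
$- 64 \left(\frac{-58 - 110}{42 + M} + 171\right) = - 64 \left(\frac{-58 - 110}{42 + 37} + 171\right) = - 64 \left(- \frac{168}{79} + 171\right) = \left(-64\right) \frac{13341}{79} = - \frac{853824}{79}$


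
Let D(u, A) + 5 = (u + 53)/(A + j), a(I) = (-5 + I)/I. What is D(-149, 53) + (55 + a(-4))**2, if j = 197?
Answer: 6544357/2000 ≈ 3272.2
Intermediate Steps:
a(I) = (-5 + I)/I
D(u, A) = -5 + (53 + u)/(197 + A) (D(u, A) = -5 + (u + 53)/(A + 197) = -5 + (53 + u)/(197 + A))
D(-149, 53) + (55 + a(-4))**2 = (-932 - 149 - 5*53)/(197 + 53) + (55 + (-5 - 4)/(-4))**2 = (-932 - 149 - 265)/250 + (55 - 1/4*(-9))**2 = (1/250)*(-1346) + (55 + 9/4)**2 = -673/125 + (229/4)**2 = -673/125 + 52441/16 = 6544357/2000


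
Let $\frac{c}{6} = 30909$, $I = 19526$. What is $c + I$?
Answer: $204980$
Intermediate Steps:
$c = 185454$ ($c = 6 \cdot 30909 = 185454$)
$c + I = 185454 + 19526 = 204980$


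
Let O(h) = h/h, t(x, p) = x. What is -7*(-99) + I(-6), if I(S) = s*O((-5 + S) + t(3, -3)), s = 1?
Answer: 694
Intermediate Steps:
O(h) = 1
I(S) = 1 (I(S) = 1*1 = 1)
-7*(-99) + I(-6) = -7*(-99) + 1 = 693 + 1 = 694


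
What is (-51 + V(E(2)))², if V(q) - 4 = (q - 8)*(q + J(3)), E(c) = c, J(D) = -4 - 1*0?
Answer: 1225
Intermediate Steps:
J(D) = -4 (J(D) = -4 + 0 = -4)
V(q) = 4 + (-8 + q)*(-4 + q) (V(q) = 4 + (q - 8)*(q - 4) = 4 + (-8 + q)*(-4 + q))
(-51 + V(E(2)))² = (-51 + (36 + 2² - 12*2))² = (-51 + (36 + 4 - 24))² = (-51 + 16)² = (-35)² = 1225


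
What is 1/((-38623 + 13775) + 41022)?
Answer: 1/16174 ≈ 6.1828e-5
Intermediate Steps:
1/((-38623 + 13775) + 41022) = 1/(-24848 + 41022) = 1/16174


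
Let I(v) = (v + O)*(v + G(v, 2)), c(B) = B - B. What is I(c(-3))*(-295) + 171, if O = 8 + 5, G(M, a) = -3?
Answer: 11676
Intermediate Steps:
c(B) = 0
O = 13
I(v) = (-3 + v)*(13 + v) (I(v) = (v + 13)*(v - 3) = (13 + v)*(-3 + v) = (-3 + v)*(13 + v))
I(c(-3))*(-295) + 171 = (-39 + 0² + 10*0)*(-295) + 171 = (-39 + 0 + 0)*(-295) + 171 = -39*(-295) + 171 = 11505 + 171 = 11676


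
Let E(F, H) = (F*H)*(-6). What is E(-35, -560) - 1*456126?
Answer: -573726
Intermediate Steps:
E(F, H) = -6*F*H
E(-35, -560) - 1*456126 = -6*(-35)*(-560) - 1*456126 = -117600 - 456126 = -573726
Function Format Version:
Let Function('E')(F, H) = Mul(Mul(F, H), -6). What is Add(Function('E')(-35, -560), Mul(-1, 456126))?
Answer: -573726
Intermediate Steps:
Function('E')(F, H) = Mul(-6, F, H)
Add(Function('E')(-35, -560), Mul(-1, 456126)) = Add(Mul(-6, -35, -560), Mul(-1, 456126)) = Add(-117600, -456126) = -573726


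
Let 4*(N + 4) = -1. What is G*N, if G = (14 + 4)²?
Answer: -1377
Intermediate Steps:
N = -17/4 (N = -4 + (¼)*(-1) = -4 - ¼ = -17/4 ≈ -4.2500)
G = 324 (G = 18² = 324)
G*N = 324*(-17/4) = -1377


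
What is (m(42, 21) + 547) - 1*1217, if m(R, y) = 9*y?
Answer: -481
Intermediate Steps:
(m(42, 21) + 547) - 1*1217 = (9*21 + 547) - 1*1217 = (189 + 547) - 1217 = 736 - 1217 = -481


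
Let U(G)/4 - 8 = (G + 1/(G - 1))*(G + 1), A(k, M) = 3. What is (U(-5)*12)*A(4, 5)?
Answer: 4128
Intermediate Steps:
U(G) = 32 + 4*(1 + G)*(G + 1/(-1 + G)) (U(G) = 32 + 4*((G + 1/(G - 1))*(G + 1)) = 32 + 4*((G + 1/(-1 + G))*(1 + G)) = 32 + 4*((1 + G)*(G + 1/(-1 + G))) = 32 + 4*(1 + G)*(G + 1/(-1 + G)))
(U(-5)*12)*A(4, 5) = ((4*(-7 + (-5)³ + 8*(-5))/(-1 - 5))*12)*3 = ((4*(-7 - 125 - 40)/(-6))*12)*3 = ((4*(-⅙)*(-172))*12)*3 = ((344/3)*12)*3 = 1376*3 = 4128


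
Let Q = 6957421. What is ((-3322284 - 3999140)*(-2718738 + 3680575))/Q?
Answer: -7042016495888/6957421 ≈ -1.0122e+6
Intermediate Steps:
((-3322284 - 3999140)*(-2718738 + 3680575))/Q = ((-3322284 - 3999140)*(-2718738 + 3680575))/6957421 = -7321424*961837*(1/6957421) = -7042016495888*1/6957421 = -7042016495888/6957421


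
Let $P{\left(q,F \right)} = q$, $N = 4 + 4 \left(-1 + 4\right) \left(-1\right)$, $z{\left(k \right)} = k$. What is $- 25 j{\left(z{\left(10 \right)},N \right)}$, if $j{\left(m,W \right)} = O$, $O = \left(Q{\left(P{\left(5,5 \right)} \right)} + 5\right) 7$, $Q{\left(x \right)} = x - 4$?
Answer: $-1050$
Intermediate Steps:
$N = -8$ ($N = 4 + 4 \cdot 3 \left(-1\right) = 4 + 12 \left(-1\right) = 4 - 12 = -8$)
$Q{\left(x \right)} = -4 + x$
$O = 42$ ($O = \left(\left(-4 + 5\right) + 5\right) 7 = \left(1 + 5\right) 7 = 6 \cdot 7 = 42$)
$j{\left(m,W \right)} = 42$
$- 25 j{\left(z{\left(10 \right)},N \right)} = \left(-25\right) 42 = -1050$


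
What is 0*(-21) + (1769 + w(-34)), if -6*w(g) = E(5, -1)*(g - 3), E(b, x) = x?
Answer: 10577/6 ≈ 1762.8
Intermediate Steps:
w(g) = -½ + g/6 (w(g) = -(-1)*(g - 3)/6 = -(-1)*(-3 + g)/6 = -(3 - g)/6 = -½ + g/6)
0*(-21) + (1769 + w(-34)) = 0*(-21) + (1769 + (-½ + (⅙)*(-34))) = 0 + (1769 + (-½ - 17/3)) = 0 + (1769 - 37/6) = 0 + 10577/6 = 10577/6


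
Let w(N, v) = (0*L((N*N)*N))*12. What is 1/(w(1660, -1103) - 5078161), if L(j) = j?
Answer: -1/5078161 ≈ -1.9692e-7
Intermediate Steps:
w(N, v) = 0 (w(N, v) = (0*((N*N)*N))*12 = (0*(N²*N))*12 = (0*N³)*12 = 0*12 = 0)
1/(w(1660, -1103) - 5078161) = 1/(0 - 5078161) = 1/(-5078161) = -1/5078161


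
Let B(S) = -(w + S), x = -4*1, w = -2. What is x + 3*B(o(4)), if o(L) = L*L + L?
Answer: -58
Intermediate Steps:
o(L) = L + L² (o(L) = L² + L = L + L²)
x = -4
B(S) = 2 - S (B(S) = -(-2 + S) = 2 - S)
x + 3*B(o(4)) = -4 + 3*(2 - 4*(1 + 4)) = -4 + 3*(2 - 4*5) = -4 + 3*(2 - 1*20) = -4 + 3*(2 - 20) = -4 + 3*(-18) = -4 - 54 = -58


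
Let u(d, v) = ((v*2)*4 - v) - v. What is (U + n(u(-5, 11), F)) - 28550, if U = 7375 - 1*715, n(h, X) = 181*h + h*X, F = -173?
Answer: -21362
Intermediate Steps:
u(d, v) = 6*v (u(d, v) = ((2*v)*4 - v) - v = (8*v - v) - v = 7*v - v = 6*v)
n(h, X) = 181*h + X*h
U = 6660 (U = 7375 - 715 = 6660)
(U + n(u(-5, 11), F)) - 28550 = (6660 + (6*11)*(181 - 173)) - 28550 = (6660 + 66*8) - 28550 = (6660 + 528) - 28550 = 7188 - 28550 = -21362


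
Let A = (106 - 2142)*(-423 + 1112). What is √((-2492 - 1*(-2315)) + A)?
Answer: I*√1402981 ≈ 1184.5*I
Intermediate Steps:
A = -1402804 (A = -2036*689 = -1402804)
√((-2492 - 1*(-2315)) + A) = √((-2492 - 1*(-2315)) - 1402804) = √((-2492 + 2315) - 1402804) = √(-177 - 1402804) = √(-1402981) = I*√1402981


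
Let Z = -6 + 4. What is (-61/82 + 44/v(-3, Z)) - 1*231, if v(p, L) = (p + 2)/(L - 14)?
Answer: 38725/82 ≈ 472.26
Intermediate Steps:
Z = -2
v(p, L) = (2 + p)/(-14 + L)
(-61/82 + 44/v(-3, Z)) - 1*231 = (-61/82 + 44/(((2 - 3)/(-14 - 2)))) - 1*231 = (-61*1/82 + 44/((-1/(-16)))) - 231 = (-61/82 + 44/((-1/16*(-1)))) - 231 = (-61/82 + 44/(1/16)) - 231 = (-61/82 + 44*16) - 231 = (-61/82 + 704) - 231 = 57667/82 - 231 = 38725/82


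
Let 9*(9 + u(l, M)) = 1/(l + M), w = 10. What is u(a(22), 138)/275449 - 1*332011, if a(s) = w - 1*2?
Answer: -120168056703671/361939986 ≈ -3.3201e+5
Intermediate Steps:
a(s) = 8 (a(s) = 10 - 1*2 = 10 - 2 = 8)
u(l, M) = -9 + 1/(9*(M + l)) (u(l, M) = -9 + 1/(9*(l + M)) = -9 + 1/(9*(M + l)))
u(a(22), 138)/275449 - 1*332011 = ((⅑ - 9*138 - 9*8)/(138 + 8))/275449 - 1*332011 = ((⅑ - 1242 - 72)/146)*(1/275449) - 332011 = ((1/146)*(-11825/9))*(1/275449) - 332011 = -11825/1314*1/275449 - 332011 = -11825/361939986 - 332011 = -120168056703671/361939986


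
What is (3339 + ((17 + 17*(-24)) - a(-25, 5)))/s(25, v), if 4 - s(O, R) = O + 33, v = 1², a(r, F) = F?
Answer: -109/2 ≈ -54.500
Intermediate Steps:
v = 1
s(O, R) = -29 - O (s(O, R) = 4 - (O + 33) = 4 - (33 + O) = 4 + (-33 - O) = -29 - O)
(3339 + ((17 + 17*(-24)) - a(-25, 5)))/s(25, v) = (3339 + ((17 + 17*(-24)) - 1*5))/(-29 - 1*25) = (3339 + ((17 - 408) - 5))/(-29 - 25) = (3339 + (-391 - 5))/(-54) = (3339 - 396)*(-1/54) = 2943*(-1/54) = -109/2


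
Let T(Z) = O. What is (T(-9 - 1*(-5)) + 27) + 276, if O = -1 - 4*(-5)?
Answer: 322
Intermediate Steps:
O = 19 (O = -1 + 20 = 19)
T(Z) = 19
(T(-9 - 1*(-5)) + 27) + 276 = (19 + 27) + 276 = 46 + 276 = 322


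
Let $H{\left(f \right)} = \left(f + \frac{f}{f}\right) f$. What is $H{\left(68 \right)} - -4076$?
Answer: $8768$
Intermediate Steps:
$H{\left(f \right)} = f \left(1 + f\right)$ ($H{\left(f \right)} = \left(f + 1\right) f = \left(1 + f\right) f = f \left(1 + f\right)$)
$H{\left(68 \right)} - -4076 = 68 \left(1 + 68\right) - -4076 = 68 \cdot 69 + 4076 = 4692 + 4076 = 8768$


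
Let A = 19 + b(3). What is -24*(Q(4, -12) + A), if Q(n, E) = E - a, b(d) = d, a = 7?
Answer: -72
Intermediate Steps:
A = 22 (A = 19 + 3 = 22)
Q(n, E) = -7 + E (Q(n, E) = E - 1*7 = E - 7 = -7 + E)
-24*(Q(4, -12) + A) = -24*((-7 - 12) + 22) = -24*(-19 + 22) = -24*3 = -72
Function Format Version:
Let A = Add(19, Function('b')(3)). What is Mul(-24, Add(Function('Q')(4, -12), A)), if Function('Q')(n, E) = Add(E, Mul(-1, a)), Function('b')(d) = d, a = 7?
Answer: -72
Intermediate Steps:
A = 22 (A = Add(19, 3) = 22)
Function('Q')(n, E) = Add(-7, E) (Function('Q')(n, E) = Add(E, Mul(-1, 7)) = Add(E, -7) = Add(-7, E))
Mul(-24, Add(Function('Q')(4, -12), A)) = Mul(-24, Add(Add(-7, -12), 22)) = Mul(-24, Add(-19, 22)) = Mul(-24, 3) = -72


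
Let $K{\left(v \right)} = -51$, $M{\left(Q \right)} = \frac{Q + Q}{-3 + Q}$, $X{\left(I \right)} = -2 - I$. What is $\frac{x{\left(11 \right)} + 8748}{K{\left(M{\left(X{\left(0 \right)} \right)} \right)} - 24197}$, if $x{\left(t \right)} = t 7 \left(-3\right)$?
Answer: $- \frac{8517}{24248} \approx -0.35125$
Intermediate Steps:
$x{\left(t \right)} = - 21 t$ ($x{\left(t \right)} = 7 t \left(-3\right) = - 21 t$)
$M{\left(Q \right)} = \frac{2 Q}{-3 + Q}$
$\frac{x{\left(11 \right)} + 8748}{K{\left(M{\left(X{\left(0 \right)} \right)} \right)} - 24197} = \frac{\left(-21\right) 11 + 8748}{-51 - 24197} = \frac{-231 + 8748}{-24248} = 8517 \left(- \frac{1}{24248}\right) = - \frac{8517}{24248}$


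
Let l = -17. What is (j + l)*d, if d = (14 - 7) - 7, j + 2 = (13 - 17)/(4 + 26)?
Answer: 0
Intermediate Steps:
j = -32/15 (j = -2 + (13 - 17)/(4 + 26) = -2 - 4/30 = -2 - 4*1/30 = -2 - 2/15 = -32/15 ≈ -2.1333)
d = 0 (d = 7 - 7 = 0)
(j + l)*d = (-32/15 - 17)*0 = -287/15*0 = 0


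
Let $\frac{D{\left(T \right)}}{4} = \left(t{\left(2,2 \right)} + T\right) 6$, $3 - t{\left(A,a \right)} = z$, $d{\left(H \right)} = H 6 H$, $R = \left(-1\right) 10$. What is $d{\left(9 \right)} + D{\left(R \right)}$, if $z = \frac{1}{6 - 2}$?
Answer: $312$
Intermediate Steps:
$R = -10$
$z = \frac{1}{4} \approx 0.25$
$d{\left(H \right)} = 6 H^{2}$ ($d{\left(H \right)} = 6 H H = 6 H^{2}$)
$t{\left(A,a \right)} = \frac{11}{4}$ ($t{\left(A,a \right)} = 3 - \frac{1}{4} = \frac{11}{4}$)
$D{\left(T \right)} = 66 + 24 T$ ($D{\left(T \right)} = 4 \left(\frac{11}{4} + T\right) 6 = 4 \left(\frac{33}{2} + 6 T\right) = 66 + 24 T$)
$d{\left(9 \right)} + D{\left(R \right)} = 6 \cdot 9^{2} + \left(66 + 24 \left(-10\right)\right) = 6 \cdot 81 + \left(66 - 240\right) = 486 - 174 = 312$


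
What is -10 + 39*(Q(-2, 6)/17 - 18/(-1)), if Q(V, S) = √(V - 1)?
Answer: 692 + 39*I*√3/17 ≈ 692.0 + 3.9735*I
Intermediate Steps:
Q(V, S) = √(-1 + V)
-10 + 39*(Q(-2, 6)/17 - 18/(-1)) = -10 + 39*(√(-1 - 2)/17 - 18/(-1)) = -10 + 39*(√(-3)*(1/17) - 18*(-1)) = -10 + 39*((I*√3)*(1/17) + 18) = -10 + 39*(I*√3/17 + 18) = -10 + 39*(18 + I*√3/17) = -10 + (702 + 39*I*√3/17) = 692 + 39*I*√3/17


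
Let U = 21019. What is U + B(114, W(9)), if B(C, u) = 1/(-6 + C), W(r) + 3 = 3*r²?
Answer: 2270053/108 ≈ 21019.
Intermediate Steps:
W(r) = -3 + 3*r²
U + B(114, W(9)) = 21019 + 1/(-6 + 114) = 21019 + 1/108 = 2270053/108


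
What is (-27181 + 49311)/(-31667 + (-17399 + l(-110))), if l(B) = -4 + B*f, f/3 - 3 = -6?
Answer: -2213/4808 ≈ -0.46027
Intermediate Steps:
f = -9 (f = 9 + 3*(-6) = 9 - 18 = -9)
l(B) = -4 - 9*B (l(B) = -4 + B*(-9) = -4 - 9*B)
(-27181 + 49311)/(-31667 + (-17399 + l(-110))) = (-27181 + 49311)/(-31667 + (-17399 + (-4 - 9*(-110)))) = 22130/(-31667 + (-17399 + (-4 + 990))) = 22130/(-31667 + (-17399 + 986)) = 22130/(-31667 - 16413) = 22130/(-48080) = 22130*(-1/48080) = -2213/4808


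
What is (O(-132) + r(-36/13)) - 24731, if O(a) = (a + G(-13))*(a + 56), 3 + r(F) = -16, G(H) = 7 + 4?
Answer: -15554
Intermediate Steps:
G(H) = 11
r(F) = -19 (r(F) = -3 - 16 = -19)
O(a) = (11 + a)*(56 + a) (O(a) = (a + 11)*(a + 56) = (11 + a)*(56 + a))
(O(-132) + r(-36/13)) - 24731 = ((616 + (-132)**2 + 67*(-132)) - 19) - 24731 = ((616 + 17424 - 8844) - 19) - 24731 = (9196 - 19) - 24731 = 9177 - 24731 = -15554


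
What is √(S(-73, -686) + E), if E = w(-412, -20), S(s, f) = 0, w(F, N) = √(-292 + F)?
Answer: 2*11^(¼)*(1 + I) ≈ 3.6423 + 3.6423*I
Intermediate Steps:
E = 8*I*√11 (E = √(-292 - 412) = √(-704) = 8*I*√11 ≈ 26.533*I)
√(S(-73, -686) + E) = √(0 + 8*I*√11) = √(8*I*√11) = 2*√2*11^(¼)*√I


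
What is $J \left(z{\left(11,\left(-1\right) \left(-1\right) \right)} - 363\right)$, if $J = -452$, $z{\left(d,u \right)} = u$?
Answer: $163624$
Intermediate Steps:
$J \left(z{\left(11,\left(-1\right) \left(-1\right) \right)} - 363\right) = - 452 \left(\left(-1\right) \left(-1\right) - 363\right) = - 452 \left(1 - 363\right) = \left(-452\right) \left(-362\right) = 163624$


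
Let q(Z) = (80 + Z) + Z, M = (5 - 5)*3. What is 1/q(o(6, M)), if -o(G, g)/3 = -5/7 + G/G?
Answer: 7/548 ≈ 0.012774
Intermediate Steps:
M = 0 (M = 0*3 = 0)
o(G, g) = -6/7 (o(G, g) = -3*(-5/7 + G/G) = -3*(-5*1/7 + 1) = -3*(-5/7 + 1) = -3*2/7 = -6/7)
q(Z) = 80 + 2*Z
1/q(o(6, M)) = 1/(80 + 2*(-6/7)) = 1/(80 - 12/7) = 1/(548/7) = 7/548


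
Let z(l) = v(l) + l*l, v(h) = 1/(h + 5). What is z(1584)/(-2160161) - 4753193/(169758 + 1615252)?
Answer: -23431953639056847/6127039379723290 ≈ -3.8244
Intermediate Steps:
v(h) = 1/(5 + h)
z(l) = l**2 + 1/(5 + l) (z(l) = 1/(5 + l) + l*l = 1/(5 + l) + l**2 = l**2 + 1/(5 + l))
z(1584)/(-2160161) - 4753193/(169758 + 1615252) = ((1 + 1584**2*(5 + 1584))/(5 + 1584))/(-2160161) - 4753193/(169758 + 1615252) = ((1 + 2509056*1589)/1589)*(-1/2160161) - 4753193/1785010 = ((1 + 3986889984)/1589)*(-1/2160161) - 4753193*1/1785010 = ((1/1589)*3986889985)*(-1/2160161) - 4753193/1785010 = (3986889985/1589)*(-1/2160161) - 4753193/1785010 = -3986889985/3432495829 - 4753193/1785010 = -23431953639056847/6127039379723290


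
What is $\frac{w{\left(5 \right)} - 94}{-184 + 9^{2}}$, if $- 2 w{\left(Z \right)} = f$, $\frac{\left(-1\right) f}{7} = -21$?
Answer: $\frac{335}{206} \approx 1.6262$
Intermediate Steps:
$f = 147$ ($f = \left(-7\right) \left(-21\right) = 147$)
$w{\left(Z \right)} = - \frac{147}{2}$ ($w{\left(Z \right)} = \left(- \frac{1}{2}\right) 147 = - \frac{147}{2}$)
$\frac{w{\left(5 \right)} - 94}{-184 + 9^{2}} = \frac{- \frac{147}{2} - 94}{-184 + 9^{2}} = - \frac{335}{2 \left(-184 + 81\right)} = - \frac{335}{2 \left(-103\right)} = \left(- \frac{335}{2}\right) \left(- \frac{1}{103}\right) = \frac{335}{206}$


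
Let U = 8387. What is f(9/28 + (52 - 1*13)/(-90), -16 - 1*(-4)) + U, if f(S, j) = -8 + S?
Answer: 3519133/420 ≈ 8378.9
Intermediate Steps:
f(9/28 + (52 - 1*13)/(-90), -16 - 1*(-4)) + U = (-8 + (9/28 + (52 - 1*13)/(-90))) + 8387 = (-8 + (9*(1/28) + (52 - 13)*(-1/90))) + 8387 = (-8 + (9/28 + 39*(-1/90))) + 8387 = (-8 + (9/28 - 13/30)) + 8387 = (-8 - 47/420) + 8387 = -3407/420 + 8387 = 3519133/420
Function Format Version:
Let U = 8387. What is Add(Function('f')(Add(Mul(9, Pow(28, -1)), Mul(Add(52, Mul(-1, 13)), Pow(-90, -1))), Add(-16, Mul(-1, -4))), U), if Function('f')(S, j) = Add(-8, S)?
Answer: Rational(3519133, 420) ≈ 8378.9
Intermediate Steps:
Add(Function('f')(Add(Mul(9, Pow(28, -1)), Mul(Add(52, Mul(-1, 13)), Pow(-90, -1))), Add(-16, Mul(-1, -4))), U) = Add(Add(-8, Add(Mul(9, Pow(28, -1)), Mul(Add(52, Mul(-1, 13)), Pow(-90, -1)))), 8387) = Add(Add(-8, Add(Mul(9, Rational(1, 28)), Mul(Add(52, -13), Rational(-1, 90)))), 8387) = Add(Add(-8, Add(Rational(9, 28), Mul(39, Rational(-1, 90)))), 8387) = Add(Add(-8, Add(Rational(9, 28), Rational(-13, 30))), 8387) = Add(Add(-8, Rational(-47, 420)), 8387) = Add(Rational(-3407, 420), 8387) = Rational(3519133, 420)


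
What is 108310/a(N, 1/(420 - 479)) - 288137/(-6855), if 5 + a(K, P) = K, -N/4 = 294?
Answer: -402175253/8095755 ≈ -49.677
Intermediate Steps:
N = -1176 (N = -4*294 = -1176)
a(K, P) = -5 + K
108310/a(N, 1/(420 - 479)) - 288137/(-6855) = 108310/(-5 - 1176) - 288137/(-6855) = 108310/(-1181) - 288137*(-1/6855) = 108310*(-1/1181) + 288137/6855 = -108310/1181 + 288137/6855 = -402175253/8095755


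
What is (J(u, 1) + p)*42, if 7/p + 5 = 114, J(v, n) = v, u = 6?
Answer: 27762/109 ≈ 254.70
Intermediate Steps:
p = 7/109 (p = 7/(-5 + 114) = 7/109 ≈ 0.064220)
(J(u, 1) + p)*42 = (6 + 7/109)*42 = (661/109)*42 = 27762/109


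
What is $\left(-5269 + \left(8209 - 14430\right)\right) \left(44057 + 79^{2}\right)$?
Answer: $-577924020$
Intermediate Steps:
$\left(-5269 + \left(8209 - 14430\right)\right) \left(44057 + 79^{2}\right) = \left(-5269 - 6221\right) \left(44057 + 6241\right) = \left(-11490\right) 50298 = -577924020$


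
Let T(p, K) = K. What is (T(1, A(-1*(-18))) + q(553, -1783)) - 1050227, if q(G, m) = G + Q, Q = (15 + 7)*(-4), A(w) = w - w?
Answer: -1049762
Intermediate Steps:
A(w) = 0
Q = -88 (Q = 22*(-4) = -88)
q(G, m) = -88 + G (q(G, m) = G - 88 = -88 + G)
(T(1, A(-1*(-18))) + q(553, -1783)) - 1050227 = (0 + (-88 + 553)) - 1050227 = (0 + 465) - 1050227 = 465 - 1050227 = -1049762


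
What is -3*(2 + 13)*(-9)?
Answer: 405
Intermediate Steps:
-3*(2 + 13)*(-9) = -3*15*(-9) = -45*(-9) = 405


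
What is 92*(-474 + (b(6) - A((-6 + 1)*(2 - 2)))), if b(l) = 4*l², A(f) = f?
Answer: -30360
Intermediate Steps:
92*(-474 + (b(6) - A((-6 + 1)*(2 - 2)))) = 92*(-474 + (4*6² - (-6 + 1)*(2 - 2))) = 92*(-474 + (4*36 - (-5)*0)) = 92*(-474 + (144 - 1*0)) = 92*(-474 + (144 + 0)) = 92*(-474 + 144) = 92*(-330) = -30360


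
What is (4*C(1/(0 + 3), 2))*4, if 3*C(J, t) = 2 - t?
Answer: 0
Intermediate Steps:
C(J, t) = ⅔ - t/3 (C(J, t) = (2 - t)/3 = ⅔ - t/3)
(4*C(1/(0 + 3), 2))*4 = (4*(⅔ - ⅓*2))*4 = (4*(⅔ - ⅔))*4 = (4*0)*4 = 0*4 = 0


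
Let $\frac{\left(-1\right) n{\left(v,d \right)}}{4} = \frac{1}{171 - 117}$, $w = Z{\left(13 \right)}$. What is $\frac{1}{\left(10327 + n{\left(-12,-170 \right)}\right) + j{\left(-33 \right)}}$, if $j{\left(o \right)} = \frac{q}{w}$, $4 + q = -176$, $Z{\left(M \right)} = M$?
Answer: $\frac{351}{3619891} \approx 9.6964 \cdot 10^{-5}$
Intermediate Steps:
$q = -180$ ($q = -4 - 176 = -180$)
$w = 13$
$j{\left(o \right)} = - \frac{180}{13}$
$n{\left(v,d \right)} = - \frac{2}{27}$ ($n{\left(v,d \right)} = - \frac{4}{171 - 117} = - \frac{4}{54} = \left(-4\right) \frac{1}{54} = - \frac{2}{27}$)
$\frac{1}{\left(10327 + n{\left(-12,-170 \right)}\right) + j{\left(-33 \right)}} = \frac{1}{\left(10327 - \frac{2}{27}\right) - \frac{180}{13}} = \frac{1}{\frac{278827}{27} - \frac{180}{13}} = \frac{1}{\frac{3619891}{351}} = \frac{351}{3619891}$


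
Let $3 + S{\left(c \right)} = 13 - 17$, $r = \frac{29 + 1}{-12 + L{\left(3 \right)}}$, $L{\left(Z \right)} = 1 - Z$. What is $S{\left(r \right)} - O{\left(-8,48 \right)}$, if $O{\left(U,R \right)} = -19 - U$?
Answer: $4$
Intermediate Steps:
$r = - \frac{15}{7}$ ($r = \frac{29 + 1}{-12 + \left(1 - 3\right)} = \frac{30}{-12 + \left(1 - 3\right)} = \frac{30}{-12 - 2} = \frac{30}{-14} = 30 \left(- \frac{1}{14}\right) = - \frac{15}{7} \approx -2.1429$)
$S{\left(c \right)} = -7$ ($S{\left(c \right)} = -3 + \left(13 - 17\right) = -3 - 4 = -7$)
$S{\left(r \right)} - O{\left(-8,48 \right)} = -7 - \left(-19 - -8\right) = -7 - \left(-19 + 8\right) = -7 - -11 = -7 + 11 = 4$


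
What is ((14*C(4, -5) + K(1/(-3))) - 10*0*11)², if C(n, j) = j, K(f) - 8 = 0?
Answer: 3844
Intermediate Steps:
K(f) = 8 (K(f) = 8 + 0 = 8)
((14*C(4, -5) + K(1/(-3))) - 10*0*11)² = ((14*(-5) + 8) - 10*0*11)² = ((-70 + 8) + 0*11)² = (-62 + 0)² = (-62)² = 3844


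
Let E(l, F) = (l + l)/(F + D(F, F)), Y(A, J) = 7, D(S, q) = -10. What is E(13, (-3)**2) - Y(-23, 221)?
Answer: -33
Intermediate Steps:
E(l, F) = 2*l/(-10 + F) (E(l, F) = (l + l)/(F - 10) = (2*l)/(-10 + F) = 2*l/(-10 + F))
E(13, (-3)**2) - Y(-23, 221) = 2*13/(-10 + (-3)**2) - 1*7 = 2*13/(-10 + 9) - 7 = 2*13/(-1) - 7 = 2*13*(-1) - 7 = -26 - 7 = -33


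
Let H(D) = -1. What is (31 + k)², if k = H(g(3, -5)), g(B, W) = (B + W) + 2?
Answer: 900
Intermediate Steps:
g(B, W) = 2 + B + W
k = -1
(31 + k)² = (31 - 1)² = 30² = 900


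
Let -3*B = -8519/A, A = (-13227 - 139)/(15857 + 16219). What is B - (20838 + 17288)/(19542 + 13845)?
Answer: -1520784714196/223125321 ≈ -6815.8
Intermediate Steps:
A = -6683/16038 (A = -13366/32076 = -13366*1/32076 = -6683/16038 ≈ -0.41670)
B = -45542574/6683 (B = -(-8519)/(3*(-6683/16038)) = -(-8519)*(-16038)/(3*6683) = -⅓*136627722/6683 = -45542574/6683 ≈ -6814.7)
B - (20838 + 17288)/(19542 + 13845) = -45542574/6683 - (20838 + 17288)/(19542 + 13845) = -45542574/6683 - 38126/33387 = -1520784714196/223125321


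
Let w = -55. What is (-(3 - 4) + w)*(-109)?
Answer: 5886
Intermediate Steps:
(-(3 - 4) + w)*(-109) = (-(3 - 4) - 55)*(-109) = (-1*(-1) - 55)*(-109) = (1 - 55)*(-109) = -54*(-109) = 5886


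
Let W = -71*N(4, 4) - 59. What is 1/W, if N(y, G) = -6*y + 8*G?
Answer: -1/627 ≈ -0.0015949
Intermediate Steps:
W = -627 (W = -71*(-6*4 + 8*4) - 59 = -71*(-24 + 32) - 59 = -71*8 - 59 = -568 - 59 = -627)
1/W = 1/(-627) = -1/627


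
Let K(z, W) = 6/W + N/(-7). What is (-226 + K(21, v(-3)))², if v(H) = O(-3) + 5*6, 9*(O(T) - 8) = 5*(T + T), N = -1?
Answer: 6748458201/132496 ≈ 50933.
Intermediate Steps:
O(T) = 8 + 10*T/9 (O(T) = 8 + (5*(T + T))/9 = 8 + (5*(2*T))/9 = 8 + (10*T)/9 = 8 + 10*T/9)
v(H) = 104/3 (v(H) = (8 + (10/9)*(-3)) + 5*6 = (8 - 10/3) + 30 = 14/3 + 30 = 104/3)
K(z, W) = ⅐ + 6/W (K(z, W) = 6/W - 1/(-7) = 6/W - 1*(-⅐) = 6/W + ⅐ = ⅐ + 6/W)
(-226 + K(21, v(-3)))² = (-226 + (42 + 104/3)/(7*(104/3)))² = (-226 + (⅐)*(3/104)*(230/3))² = (-226 + 115/364)² = (-82149/364)² = 6748458201/132496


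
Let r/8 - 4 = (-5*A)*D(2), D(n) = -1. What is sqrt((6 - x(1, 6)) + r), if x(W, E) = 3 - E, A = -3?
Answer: I*sqrt(79) ≈ 8.8882*I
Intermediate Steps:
r = -88 (r = 32 + 8*(-5*(-3)*(-1)) = 32 + 8*(15*(-1)) = 32 + 8*(-15) = 32 - 120 = -88)
sqrt((6 - x(1, 6)) + r) = sqrt((6 - (3 - 1*6)) - 88) = sqrt((6 - (3 - 6)) - 88) = sqrt((6 - 1*(-3)) - 88) = sqrt((6 + 3) - 88) = sqrt(9 - 88) = sqrt(-79) = I*sqrt(79)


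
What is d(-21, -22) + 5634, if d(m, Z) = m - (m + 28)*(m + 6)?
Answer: 5718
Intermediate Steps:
d(m, Z) = m - (6 + m)*(28 + m) (d(m, Z) = m - (28 + m)*(6 + m) = m - (6 + m)*(28 + m))
d(-21, -22) + 5634 = (-168 - 1*(-21)² - 33*(-21)) + 5634 = (-168 - 1*441 + 693) + 5634 = (-168 - 441 + 693) + 5634 = 84 + 5634 = 5718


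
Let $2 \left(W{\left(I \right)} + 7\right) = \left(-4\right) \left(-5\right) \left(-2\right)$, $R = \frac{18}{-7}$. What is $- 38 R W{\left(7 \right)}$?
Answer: $- \frac{18468}{7} \approx -2638.3$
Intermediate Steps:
$R = - \frac{18}{7}$ ($R = 18 \left(- \frac{1}{7}\right) = - \frac{18}{7} \approx -2.5714$)
$W{\left(I \right)} = -27$ ($W{\left(I \right)} = -7 + \frac{\left(-4\right) \left(-5\right) \left(-2\right)}{2} = -7 + \frac{20 \left(-2\right)}{2} = -7 + \frac{1}{2} \left(-40\right) = -7 - 20 = -27$)
$- 38 R W{\left(7 \right)} = \left(-38\right) \left(- \frac{18}{7}\right) \left(-27\right) = \frac{684}{7} \left(-27\right) = - \frac{18468}{7}$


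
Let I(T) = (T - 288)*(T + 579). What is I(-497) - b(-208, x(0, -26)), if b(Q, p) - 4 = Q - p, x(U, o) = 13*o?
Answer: -64504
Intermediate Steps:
b(Q, p) = 4 + Q - p (b(Q, p) = 4 + (Q - p) = 4 + Q - p)
I(T) = (-288 + T)*(579 + T)
I(-497) - b(-208, x(0, -26)) = (-166752 + (-497)² + 291*(-497)) - (4 - 208 - 13*(-26)) = (-166752 + 247009 - 144627) - (4 - 208 - 1*(-338)) = -64370 - (4 - 208 + 338) = -64370 - 1*134 = -64370 - 134 = -64504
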